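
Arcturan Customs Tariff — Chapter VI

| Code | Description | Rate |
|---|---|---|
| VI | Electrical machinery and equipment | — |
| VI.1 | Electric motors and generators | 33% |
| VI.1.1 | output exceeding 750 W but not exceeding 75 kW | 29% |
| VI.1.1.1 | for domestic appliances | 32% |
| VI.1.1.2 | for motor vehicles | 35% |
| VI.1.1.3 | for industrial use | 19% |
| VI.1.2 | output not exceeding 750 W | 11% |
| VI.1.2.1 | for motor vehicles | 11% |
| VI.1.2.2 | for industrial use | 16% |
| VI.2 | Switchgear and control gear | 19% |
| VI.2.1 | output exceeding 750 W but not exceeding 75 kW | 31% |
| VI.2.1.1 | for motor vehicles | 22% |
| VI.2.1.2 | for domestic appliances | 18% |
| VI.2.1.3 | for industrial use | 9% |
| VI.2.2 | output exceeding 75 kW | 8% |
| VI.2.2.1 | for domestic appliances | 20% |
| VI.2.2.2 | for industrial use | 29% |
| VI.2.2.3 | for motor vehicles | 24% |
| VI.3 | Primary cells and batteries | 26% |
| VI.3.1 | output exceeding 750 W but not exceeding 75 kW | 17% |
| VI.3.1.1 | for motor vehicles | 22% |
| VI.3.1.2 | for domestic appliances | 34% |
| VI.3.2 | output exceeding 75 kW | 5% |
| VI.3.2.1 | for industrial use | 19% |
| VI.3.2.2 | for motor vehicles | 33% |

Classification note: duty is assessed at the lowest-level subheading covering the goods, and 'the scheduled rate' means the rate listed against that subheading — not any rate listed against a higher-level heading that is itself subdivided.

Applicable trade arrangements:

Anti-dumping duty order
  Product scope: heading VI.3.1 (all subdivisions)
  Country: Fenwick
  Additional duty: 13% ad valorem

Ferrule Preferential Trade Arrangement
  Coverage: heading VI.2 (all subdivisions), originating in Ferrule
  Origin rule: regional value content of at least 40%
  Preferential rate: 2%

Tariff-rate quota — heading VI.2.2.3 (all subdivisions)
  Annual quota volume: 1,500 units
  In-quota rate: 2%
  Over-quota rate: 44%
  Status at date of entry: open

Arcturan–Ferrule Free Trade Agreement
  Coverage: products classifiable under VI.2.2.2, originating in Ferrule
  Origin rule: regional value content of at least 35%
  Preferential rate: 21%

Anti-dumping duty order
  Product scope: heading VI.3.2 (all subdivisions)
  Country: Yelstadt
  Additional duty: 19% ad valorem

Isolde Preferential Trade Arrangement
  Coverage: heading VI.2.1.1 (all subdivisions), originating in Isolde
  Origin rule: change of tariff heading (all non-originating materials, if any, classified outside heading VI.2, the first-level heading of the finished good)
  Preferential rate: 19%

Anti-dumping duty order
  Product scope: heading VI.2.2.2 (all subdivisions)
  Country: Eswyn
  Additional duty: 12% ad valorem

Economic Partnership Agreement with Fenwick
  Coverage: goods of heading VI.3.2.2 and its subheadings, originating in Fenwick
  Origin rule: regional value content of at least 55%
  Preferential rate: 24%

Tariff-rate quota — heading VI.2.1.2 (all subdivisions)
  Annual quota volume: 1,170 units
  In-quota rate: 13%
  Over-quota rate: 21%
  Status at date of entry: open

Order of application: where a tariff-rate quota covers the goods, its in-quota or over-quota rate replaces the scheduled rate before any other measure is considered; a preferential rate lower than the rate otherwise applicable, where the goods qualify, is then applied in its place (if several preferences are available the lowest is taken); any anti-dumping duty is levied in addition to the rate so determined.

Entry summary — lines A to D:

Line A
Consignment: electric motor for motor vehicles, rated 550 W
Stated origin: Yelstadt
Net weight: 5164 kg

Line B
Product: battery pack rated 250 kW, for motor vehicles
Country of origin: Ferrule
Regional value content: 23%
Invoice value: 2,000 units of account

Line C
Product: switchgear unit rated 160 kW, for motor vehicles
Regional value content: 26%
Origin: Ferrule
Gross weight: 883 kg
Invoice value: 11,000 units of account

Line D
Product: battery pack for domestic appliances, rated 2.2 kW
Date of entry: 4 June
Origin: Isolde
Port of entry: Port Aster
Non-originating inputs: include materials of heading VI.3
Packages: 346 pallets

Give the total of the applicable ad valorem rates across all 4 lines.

80%

Line A: electric motor → VI.1; rated 550 W → VI.1.2; for motor vehicles → VI.1.2.1. Scheduled 11%. No special measure applies. → 11%.
Line B: battery pack → VI.3; rated 250 kW → VI.3.2; for motor vehicles → VI.3.2.2. Scheduled 33%. Ferrule agreement on VI.2: VI.3.2.2 not covered; Ferrule agreement on VI.2.2.2: VI.3.2.2 not covered. → 33%.
Line C: switchgear unit → VI.2; rated 160 kW → VI.2.2; for motor vehicles → VI.2.2.3. Scheduled 24%. quota on VI.2.2.3 open → in-quota 2%; Ferrule agreement on VI.2: RVC < 40%; Ferrule agreement on VI.2.2.2: VI.2.2.3 not covered. → 2%.
Line D: battery pack → VI.3; rated 2.2 kW → VI.3.1; for domestic appliances → VI.3.1.2. Scheduled 34%. Isolde agreement on VI.2.1.1: VI.3.1.2 not covered. → 34%.
Sum: 11% + 33% + 2% + 34% = 80%.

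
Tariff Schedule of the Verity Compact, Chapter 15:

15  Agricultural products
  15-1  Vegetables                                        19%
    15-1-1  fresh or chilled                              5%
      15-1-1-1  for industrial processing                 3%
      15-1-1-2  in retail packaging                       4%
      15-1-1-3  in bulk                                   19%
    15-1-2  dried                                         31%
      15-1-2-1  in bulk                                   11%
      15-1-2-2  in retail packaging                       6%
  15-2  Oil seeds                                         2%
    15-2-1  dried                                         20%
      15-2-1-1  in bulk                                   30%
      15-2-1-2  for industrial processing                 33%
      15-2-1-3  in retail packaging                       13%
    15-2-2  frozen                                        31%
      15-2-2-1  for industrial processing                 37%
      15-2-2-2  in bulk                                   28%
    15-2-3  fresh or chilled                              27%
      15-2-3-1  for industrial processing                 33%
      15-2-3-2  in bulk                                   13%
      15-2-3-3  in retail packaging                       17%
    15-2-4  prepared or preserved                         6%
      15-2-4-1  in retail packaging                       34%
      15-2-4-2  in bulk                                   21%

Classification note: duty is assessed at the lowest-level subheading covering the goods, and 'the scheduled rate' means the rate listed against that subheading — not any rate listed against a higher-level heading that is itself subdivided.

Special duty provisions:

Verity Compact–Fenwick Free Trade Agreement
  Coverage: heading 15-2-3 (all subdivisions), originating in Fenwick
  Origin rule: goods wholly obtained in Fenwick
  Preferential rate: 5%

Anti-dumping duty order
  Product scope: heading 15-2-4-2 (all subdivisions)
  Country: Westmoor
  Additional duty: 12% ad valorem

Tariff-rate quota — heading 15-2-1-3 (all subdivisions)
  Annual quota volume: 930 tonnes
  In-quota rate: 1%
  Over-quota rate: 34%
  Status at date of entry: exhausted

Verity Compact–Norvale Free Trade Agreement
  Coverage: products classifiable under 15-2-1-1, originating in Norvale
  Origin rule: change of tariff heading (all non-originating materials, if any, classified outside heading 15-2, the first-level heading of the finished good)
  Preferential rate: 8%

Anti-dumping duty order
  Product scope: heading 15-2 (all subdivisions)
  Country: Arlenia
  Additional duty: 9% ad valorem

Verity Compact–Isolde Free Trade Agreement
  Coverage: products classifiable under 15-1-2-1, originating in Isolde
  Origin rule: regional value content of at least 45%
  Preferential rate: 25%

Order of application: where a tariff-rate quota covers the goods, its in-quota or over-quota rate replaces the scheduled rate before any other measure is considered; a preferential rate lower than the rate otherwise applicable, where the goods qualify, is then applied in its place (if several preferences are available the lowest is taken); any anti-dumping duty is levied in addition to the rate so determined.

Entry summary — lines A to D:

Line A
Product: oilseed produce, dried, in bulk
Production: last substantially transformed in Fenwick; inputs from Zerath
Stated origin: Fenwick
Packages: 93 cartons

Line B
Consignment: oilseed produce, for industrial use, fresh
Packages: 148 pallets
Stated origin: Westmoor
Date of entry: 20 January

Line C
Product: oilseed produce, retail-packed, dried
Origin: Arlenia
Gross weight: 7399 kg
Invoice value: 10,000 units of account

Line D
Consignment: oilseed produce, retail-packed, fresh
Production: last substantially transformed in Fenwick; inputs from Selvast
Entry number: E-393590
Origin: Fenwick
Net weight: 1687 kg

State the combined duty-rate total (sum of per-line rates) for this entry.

123%

Line A: oilseed → 15-2; dried → 15-2-1; in bulk → 15-2-1-1. Scheduled 30%. Fenwick agreement on 15-2-3: 15-2-1-1 not covered. → 30%.
Line B: oilseed → 15-2; fresh → 15-2-3; for industrial use → 15-2-3-1. Scheduled 33%. No special measure applies. → 33%.
Line C: oilseed → 15-2; dried → 15-2-1; retail-packed → 15-2-1-3. Scheduled 13%. quota on 15-2-1-3 exhausted → over-quota 34%; anti-dumping (Arlenia, 15-2): +9%; total 34% + 9% = 43%. → 43%.
Line D: oilseed → 15-2; fresh → 15-2-3; retail-packed → 15-2-3-3. Scheduled 17%. Fenwick agreement on 15-2-3: not wholly obtained. → 17%.
Sum: 30% + 33% + 43% + 17% = 123%.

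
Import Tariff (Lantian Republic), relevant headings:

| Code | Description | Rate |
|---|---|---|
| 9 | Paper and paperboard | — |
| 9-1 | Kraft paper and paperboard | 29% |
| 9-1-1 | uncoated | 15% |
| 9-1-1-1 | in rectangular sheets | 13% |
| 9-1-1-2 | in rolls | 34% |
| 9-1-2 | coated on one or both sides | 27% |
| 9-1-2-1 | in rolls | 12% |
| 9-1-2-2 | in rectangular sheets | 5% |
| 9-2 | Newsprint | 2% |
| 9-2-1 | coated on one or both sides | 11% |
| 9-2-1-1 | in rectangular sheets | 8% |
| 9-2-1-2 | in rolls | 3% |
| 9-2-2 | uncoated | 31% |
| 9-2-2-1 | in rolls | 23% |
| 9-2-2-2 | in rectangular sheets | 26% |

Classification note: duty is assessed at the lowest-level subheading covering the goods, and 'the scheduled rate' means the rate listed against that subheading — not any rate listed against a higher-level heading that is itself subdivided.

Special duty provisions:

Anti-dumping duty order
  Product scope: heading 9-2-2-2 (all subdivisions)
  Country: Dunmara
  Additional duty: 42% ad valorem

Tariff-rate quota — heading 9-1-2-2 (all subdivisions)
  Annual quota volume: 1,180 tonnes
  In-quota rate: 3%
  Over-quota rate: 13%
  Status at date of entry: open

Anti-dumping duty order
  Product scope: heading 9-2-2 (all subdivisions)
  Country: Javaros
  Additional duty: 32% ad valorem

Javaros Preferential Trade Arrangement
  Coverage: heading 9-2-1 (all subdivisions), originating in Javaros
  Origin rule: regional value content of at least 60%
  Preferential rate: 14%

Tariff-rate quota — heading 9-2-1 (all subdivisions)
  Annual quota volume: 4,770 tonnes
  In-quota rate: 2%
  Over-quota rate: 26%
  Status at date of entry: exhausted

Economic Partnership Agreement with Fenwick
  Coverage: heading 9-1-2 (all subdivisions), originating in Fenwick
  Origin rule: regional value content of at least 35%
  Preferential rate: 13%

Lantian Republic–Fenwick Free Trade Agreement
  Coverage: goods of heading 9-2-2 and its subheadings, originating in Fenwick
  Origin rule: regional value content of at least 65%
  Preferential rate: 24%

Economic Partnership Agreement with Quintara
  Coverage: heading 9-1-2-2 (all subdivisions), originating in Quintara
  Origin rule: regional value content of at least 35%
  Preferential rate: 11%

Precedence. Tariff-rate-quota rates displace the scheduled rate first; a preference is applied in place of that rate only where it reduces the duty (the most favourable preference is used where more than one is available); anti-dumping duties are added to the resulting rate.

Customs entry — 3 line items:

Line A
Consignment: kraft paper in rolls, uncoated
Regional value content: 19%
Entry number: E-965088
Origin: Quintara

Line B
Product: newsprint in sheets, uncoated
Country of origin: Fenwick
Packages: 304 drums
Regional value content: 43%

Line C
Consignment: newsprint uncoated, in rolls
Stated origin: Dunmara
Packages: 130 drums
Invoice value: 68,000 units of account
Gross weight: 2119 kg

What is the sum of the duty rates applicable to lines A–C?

Line A: kraft paper → 9-1; uncoated → 9-1-1; in rolls → 9-1-1-2. Scheduled 34%. Quintara agreement on 9-1-2-2: 9-1-1-2 not covered. → 34%.
Line B: newsprint → 9-2; uncoated → 9-2-2; in sheets → 9-2-2-2. Scheduled 26%. Fenwick agreement on 9-1-2: 9-2-2-2 not covered; Fenwick agreement on 9-2-2: RVC < 65%. → 26%.
Line C: newsprint → 9-2; uncoated → 9-2-2; in rolls → 9-2-2-1. Scheduled 23%. No special measure applies. → 23%.
Sum: 34% + 26% + 23% = 83%.

83%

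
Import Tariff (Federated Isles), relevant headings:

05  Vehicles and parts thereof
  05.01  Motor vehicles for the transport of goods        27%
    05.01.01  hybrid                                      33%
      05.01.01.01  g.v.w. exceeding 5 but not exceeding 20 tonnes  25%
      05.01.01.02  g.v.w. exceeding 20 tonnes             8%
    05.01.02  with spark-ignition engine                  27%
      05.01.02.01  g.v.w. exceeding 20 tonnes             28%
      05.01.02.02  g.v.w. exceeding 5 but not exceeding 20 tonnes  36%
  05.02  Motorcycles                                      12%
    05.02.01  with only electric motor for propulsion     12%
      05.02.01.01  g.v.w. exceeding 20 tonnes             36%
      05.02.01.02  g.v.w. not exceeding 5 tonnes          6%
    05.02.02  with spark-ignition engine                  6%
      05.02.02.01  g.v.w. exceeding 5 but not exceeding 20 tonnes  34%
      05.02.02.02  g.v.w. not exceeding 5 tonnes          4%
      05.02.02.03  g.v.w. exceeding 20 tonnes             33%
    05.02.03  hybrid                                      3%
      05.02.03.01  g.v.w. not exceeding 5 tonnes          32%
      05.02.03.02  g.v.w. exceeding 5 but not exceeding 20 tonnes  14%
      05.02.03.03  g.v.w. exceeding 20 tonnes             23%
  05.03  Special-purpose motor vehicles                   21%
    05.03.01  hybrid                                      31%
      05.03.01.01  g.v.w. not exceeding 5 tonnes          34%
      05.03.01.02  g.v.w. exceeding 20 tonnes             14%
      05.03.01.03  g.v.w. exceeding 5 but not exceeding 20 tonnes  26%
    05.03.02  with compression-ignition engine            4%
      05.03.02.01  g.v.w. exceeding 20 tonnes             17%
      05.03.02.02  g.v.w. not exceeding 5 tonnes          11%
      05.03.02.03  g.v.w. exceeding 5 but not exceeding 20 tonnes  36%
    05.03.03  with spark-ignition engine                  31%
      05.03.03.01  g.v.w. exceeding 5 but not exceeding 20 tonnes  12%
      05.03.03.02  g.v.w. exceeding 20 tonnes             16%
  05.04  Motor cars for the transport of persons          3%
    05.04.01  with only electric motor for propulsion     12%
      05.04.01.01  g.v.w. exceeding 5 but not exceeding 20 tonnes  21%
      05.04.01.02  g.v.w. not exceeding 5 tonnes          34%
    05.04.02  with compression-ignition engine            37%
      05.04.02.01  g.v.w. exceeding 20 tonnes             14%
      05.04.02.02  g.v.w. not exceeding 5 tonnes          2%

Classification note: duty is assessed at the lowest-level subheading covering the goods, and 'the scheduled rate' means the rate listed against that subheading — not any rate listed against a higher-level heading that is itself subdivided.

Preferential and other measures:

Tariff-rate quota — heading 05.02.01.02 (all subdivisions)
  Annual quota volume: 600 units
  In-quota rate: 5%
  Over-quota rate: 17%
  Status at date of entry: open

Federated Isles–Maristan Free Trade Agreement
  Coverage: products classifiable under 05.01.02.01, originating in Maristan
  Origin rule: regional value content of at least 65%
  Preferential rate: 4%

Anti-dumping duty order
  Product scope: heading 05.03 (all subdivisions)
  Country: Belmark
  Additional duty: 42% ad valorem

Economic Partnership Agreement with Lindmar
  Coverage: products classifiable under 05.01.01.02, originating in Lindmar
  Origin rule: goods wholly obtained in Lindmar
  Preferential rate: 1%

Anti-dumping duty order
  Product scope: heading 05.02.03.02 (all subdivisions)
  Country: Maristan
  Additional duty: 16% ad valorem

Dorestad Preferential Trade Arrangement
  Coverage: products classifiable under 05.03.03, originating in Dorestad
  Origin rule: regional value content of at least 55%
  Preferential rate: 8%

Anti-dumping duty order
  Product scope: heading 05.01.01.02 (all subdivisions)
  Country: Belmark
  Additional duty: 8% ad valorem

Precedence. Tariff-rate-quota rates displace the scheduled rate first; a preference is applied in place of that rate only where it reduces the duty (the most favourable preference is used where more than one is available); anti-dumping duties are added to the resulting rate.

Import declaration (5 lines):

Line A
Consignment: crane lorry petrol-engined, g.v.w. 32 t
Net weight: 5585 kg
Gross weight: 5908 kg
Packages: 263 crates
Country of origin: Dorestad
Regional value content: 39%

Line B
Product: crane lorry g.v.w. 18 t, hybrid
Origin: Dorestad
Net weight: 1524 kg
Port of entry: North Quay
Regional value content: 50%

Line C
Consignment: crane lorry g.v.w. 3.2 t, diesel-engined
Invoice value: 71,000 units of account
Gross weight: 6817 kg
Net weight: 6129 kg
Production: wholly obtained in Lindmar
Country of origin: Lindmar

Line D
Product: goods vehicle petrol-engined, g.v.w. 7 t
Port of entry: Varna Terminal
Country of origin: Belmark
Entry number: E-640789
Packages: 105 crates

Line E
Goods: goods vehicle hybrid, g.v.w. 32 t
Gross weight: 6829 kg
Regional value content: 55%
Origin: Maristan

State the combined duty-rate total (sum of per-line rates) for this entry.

97%

Line A: crane lorry → 05.03; petrol-engined → 05.03.03; g.v.w. 32 t → 05.03.03.02. Scheduled 16%. Dorestad agreement on 05.03.03: RVC < 55%. → 16%.
Line B: crane lorry → 05.03; hybrid → 05.03.01; g.v.w. 18 t → 05.03.01.03. Scheduled 26%. Dorestad agreement on 05.03.03: 05.03.01.03 not covered. → 26%.
Line C: crane lorry → 05.03; diesel-engined → 05.03.02; g.v.w. 3.2 t → 05.03.02.02. Scheduled 11%. Lindmar agreement on 05.01.01.02: 05.03.02.02 not covered. → 11%.
Line D: goods vehicle → 05.01; petrol-engined → 05.01.02; g.v.w. 7 t → 05.01.02.02. Scheduled 36%. No special measure applies. → 36%.
Line E: goods vehicle → 05.01; hybrid → 05.01.01; g.v.w. 32 t → 05.01.01.02. Scheduled 8%. Maristan agreement on 05.01.02.01: 05.01.01.02 not covered. → 8%.
Sum: 16% + 26% + 11% + 36% + 8% = 97%.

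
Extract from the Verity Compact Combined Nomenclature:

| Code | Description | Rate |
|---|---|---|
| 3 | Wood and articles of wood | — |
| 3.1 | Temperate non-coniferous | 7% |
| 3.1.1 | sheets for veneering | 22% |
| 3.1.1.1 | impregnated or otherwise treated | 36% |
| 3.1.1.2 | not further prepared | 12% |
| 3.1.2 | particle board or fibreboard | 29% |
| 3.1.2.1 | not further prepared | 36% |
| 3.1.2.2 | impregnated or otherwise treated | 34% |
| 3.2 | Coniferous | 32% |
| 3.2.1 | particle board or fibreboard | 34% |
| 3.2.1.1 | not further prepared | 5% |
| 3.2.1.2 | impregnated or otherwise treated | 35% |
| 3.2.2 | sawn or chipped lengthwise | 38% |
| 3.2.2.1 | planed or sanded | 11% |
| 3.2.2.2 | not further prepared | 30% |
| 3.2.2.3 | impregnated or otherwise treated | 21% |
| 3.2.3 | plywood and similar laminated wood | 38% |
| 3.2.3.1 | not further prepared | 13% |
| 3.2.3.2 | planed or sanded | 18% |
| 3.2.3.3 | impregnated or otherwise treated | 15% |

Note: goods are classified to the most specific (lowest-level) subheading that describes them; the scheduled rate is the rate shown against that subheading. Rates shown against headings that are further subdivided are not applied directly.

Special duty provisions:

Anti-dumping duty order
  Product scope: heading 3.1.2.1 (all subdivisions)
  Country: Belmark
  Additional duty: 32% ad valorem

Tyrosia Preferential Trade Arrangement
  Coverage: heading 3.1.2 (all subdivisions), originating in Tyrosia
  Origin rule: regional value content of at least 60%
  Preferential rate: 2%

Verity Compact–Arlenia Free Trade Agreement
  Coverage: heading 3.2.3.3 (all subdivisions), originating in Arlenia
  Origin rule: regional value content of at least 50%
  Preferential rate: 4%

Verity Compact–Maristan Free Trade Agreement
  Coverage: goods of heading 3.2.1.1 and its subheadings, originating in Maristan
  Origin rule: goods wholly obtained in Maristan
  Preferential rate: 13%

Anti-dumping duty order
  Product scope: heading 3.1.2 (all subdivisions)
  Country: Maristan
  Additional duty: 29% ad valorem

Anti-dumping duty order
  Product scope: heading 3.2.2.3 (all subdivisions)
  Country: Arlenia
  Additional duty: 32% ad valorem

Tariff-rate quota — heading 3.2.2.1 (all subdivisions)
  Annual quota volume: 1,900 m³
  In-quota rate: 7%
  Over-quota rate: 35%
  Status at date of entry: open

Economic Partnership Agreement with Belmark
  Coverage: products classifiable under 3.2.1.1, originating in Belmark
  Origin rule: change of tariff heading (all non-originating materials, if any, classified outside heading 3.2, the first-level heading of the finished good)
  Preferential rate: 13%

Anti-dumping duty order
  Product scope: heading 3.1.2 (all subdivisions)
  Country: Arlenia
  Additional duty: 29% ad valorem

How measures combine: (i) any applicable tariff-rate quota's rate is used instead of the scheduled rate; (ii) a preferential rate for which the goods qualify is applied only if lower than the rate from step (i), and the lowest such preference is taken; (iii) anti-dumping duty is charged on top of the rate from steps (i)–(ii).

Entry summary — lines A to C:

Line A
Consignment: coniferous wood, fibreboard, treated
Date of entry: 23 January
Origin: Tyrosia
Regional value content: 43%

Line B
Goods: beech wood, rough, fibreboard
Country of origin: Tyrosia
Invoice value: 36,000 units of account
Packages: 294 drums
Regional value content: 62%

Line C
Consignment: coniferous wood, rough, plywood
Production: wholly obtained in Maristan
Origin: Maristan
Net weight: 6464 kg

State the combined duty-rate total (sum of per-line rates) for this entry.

50%

Line A: coniferous → 3.2; fibreboard → 3.2.1; treated → 3.2.1.2. Scheduled 35%. Tyrosia agreement on 3.1.2: 3.2.1.2 not covered. → 35%.
Line B: beech → 3.1; fibreboard → 3.1.2; rough → 3.1.2.1. Scheduled 36%. Tyrosia agreement on 3.1.2: RVC ≥ 60% → 2% available; preferential 2%. → 2%.
Line C: coniferous → 3.2; plywood → 3.2.3; rough → 3.2.3.1. Scheduled 13%. Maristan agreement on 3.2.1.1: 3.2.3.1 not covered. → 13%.
Sum: 35% + 2% + 13% = 50%.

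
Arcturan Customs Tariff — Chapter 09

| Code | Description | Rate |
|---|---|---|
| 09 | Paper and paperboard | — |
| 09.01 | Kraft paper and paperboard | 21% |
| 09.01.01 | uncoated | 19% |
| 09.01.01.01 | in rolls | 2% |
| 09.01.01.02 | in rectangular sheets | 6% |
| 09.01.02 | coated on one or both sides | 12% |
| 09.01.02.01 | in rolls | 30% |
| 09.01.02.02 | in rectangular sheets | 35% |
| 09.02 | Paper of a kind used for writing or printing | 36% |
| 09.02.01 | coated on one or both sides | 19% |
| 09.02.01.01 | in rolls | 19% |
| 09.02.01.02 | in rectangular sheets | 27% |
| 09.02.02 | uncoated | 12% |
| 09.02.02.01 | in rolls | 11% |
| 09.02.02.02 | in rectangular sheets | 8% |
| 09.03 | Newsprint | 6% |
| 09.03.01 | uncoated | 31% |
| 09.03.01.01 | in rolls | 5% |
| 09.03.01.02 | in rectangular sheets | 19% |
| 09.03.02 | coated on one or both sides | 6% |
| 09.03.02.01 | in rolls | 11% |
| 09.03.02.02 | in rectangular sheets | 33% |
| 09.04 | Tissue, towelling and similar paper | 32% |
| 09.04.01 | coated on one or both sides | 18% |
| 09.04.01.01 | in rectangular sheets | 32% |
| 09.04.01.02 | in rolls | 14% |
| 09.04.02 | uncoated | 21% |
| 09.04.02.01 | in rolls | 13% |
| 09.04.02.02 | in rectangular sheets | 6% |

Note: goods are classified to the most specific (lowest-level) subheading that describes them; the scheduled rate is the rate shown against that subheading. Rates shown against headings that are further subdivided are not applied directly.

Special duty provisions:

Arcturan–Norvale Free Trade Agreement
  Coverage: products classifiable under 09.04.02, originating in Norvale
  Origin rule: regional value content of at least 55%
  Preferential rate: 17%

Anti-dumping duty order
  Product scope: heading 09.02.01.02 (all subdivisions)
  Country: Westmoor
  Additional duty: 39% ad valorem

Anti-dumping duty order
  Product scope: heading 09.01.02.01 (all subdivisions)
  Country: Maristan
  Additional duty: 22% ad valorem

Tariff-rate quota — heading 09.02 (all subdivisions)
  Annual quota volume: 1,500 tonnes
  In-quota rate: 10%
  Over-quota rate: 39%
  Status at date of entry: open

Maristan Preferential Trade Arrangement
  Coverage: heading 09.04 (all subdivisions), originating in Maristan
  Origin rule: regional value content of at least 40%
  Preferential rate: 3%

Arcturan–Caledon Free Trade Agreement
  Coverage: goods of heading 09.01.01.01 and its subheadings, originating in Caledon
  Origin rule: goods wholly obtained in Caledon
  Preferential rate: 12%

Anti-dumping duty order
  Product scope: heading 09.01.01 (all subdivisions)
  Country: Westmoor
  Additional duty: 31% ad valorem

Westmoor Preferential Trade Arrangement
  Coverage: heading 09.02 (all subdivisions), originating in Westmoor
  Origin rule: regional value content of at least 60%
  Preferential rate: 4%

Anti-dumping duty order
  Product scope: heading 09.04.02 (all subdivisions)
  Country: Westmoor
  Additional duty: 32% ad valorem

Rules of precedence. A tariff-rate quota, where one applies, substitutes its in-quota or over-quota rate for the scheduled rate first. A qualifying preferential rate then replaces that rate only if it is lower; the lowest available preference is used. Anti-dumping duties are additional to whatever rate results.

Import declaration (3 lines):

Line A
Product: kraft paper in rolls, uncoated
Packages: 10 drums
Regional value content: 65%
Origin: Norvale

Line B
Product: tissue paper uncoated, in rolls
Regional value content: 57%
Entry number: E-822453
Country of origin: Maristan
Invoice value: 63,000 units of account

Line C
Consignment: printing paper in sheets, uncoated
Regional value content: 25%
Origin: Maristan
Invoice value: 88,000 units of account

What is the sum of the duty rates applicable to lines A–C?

15%

Line A: kraft paper → 09.01; uncoated → 09.01.01; in rolls → 09.01.01.01. Scheduled 2%. Norvale agreement on 09.04.02: 09.01.01.01 not covered. → 2%.
Line B: tissue paper → 09.04; uncoated → 09.04.02; in rolls → 09.04.02.01. Scheduled 13%. Maristan agreement on 09.04: RVC ≥ 40% → 3% available; preferential 3%. → 3%.
Line C: printing paper → 09.02; uncoated → 09.02.02; in sheets → 09.02.02.02. Scheduled 8%. quota on 09.02 open → in-quota 10%; Maristan agreement on 09.04: 09.02.02.02 not covered. → 10%.
Sum: 2% + 3% + 10% = 15%.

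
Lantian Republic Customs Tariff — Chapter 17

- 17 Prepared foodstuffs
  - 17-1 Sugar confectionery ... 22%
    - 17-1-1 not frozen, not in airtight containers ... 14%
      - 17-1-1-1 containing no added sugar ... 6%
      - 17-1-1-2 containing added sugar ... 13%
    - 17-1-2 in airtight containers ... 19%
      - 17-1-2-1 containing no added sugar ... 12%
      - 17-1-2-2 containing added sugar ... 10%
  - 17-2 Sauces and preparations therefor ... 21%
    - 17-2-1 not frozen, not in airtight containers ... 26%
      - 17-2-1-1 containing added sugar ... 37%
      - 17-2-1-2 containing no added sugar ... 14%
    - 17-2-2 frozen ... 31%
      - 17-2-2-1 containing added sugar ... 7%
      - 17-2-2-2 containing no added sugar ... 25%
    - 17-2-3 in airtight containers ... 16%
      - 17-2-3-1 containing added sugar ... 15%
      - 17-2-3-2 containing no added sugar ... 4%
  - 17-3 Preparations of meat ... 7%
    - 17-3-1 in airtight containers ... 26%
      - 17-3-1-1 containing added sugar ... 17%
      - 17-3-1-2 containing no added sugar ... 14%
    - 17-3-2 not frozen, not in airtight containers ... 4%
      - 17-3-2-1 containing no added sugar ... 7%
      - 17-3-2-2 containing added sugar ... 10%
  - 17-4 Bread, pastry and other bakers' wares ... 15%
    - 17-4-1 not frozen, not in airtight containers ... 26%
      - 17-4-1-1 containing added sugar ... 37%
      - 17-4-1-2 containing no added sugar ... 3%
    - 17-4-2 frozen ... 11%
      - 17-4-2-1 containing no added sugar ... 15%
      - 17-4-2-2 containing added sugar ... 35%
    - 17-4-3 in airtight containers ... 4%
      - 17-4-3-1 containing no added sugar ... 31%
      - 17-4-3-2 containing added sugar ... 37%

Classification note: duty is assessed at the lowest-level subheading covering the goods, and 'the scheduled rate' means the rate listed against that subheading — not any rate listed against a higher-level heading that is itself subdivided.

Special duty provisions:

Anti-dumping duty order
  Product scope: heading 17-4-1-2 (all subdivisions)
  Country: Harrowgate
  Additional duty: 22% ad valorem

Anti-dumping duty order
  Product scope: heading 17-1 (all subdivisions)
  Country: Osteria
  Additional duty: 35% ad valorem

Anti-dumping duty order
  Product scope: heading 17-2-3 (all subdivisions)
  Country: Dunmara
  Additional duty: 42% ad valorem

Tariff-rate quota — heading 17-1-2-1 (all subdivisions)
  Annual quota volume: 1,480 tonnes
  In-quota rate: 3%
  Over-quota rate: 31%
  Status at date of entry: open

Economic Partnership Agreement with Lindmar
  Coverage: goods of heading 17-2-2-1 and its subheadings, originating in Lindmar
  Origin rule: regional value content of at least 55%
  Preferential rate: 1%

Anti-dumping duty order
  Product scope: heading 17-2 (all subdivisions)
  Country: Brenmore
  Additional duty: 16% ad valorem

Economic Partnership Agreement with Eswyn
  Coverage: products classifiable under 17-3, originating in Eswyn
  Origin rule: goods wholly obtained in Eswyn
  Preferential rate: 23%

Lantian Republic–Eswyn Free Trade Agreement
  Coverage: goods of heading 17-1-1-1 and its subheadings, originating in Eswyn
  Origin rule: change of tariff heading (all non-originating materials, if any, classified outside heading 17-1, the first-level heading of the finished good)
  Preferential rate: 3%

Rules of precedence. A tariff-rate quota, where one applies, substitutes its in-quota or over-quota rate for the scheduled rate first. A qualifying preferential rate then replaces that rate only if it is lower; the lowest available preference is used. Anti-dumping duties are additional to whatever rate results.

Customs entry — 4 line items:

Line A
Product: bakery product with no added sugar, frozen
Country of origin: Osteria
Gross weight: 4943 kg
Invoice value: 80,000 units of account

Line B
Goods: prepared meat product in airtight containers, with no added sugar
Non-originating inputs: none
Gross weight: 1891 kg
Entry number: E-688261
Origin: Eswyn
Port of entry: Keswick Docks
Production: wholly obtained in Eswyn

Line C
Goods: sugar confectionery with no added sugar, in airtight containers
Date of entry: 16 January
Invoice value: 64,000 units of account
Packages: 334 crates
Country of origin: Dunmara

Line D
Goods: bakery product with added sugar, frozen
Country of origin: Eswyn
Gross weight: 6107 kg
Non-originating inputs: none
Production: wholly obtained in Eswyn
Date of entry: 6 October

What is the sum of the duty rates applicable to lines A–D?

Line A: bakery product → 17-4; frozen → 17-4-2; with no added sugar → 17-4-2-1. Scheduled 15%. No special measure applies. → 15%.
Line B: prepared meat product → 17-3; in airtight containers → 17-3-1; with no added sugar → 17-3-1-2. Scheduled 14%. Eswyn agreement on 17-3: wholly obtained → 23% available; Eswyn agreement on 17-1-1-1: 17-3-1-2 not covered; preference 23% not lower than 14% → no reduction. → 14%.
Line C: sugar confectionery → 17-1; in airtight containers → 17-1-2; with no added sugar → 17-1-2-1. Scheduled 12%. quota on 17-1-2-1 open → in-quota 3%. → 3%.
Line D: bakery product → 17-4; frozen → 17-4-2; with added sugar → 17-4-2-2. Scheduled 35%. Eswyn agreement on 17-3: 17-4-2-2 not covered; Eswyn agreement on 17-1-1-1: 17-4-2-2 not covered. → 35%.
Sum: 15% + 14% + 3% + 35% = 67%.

67%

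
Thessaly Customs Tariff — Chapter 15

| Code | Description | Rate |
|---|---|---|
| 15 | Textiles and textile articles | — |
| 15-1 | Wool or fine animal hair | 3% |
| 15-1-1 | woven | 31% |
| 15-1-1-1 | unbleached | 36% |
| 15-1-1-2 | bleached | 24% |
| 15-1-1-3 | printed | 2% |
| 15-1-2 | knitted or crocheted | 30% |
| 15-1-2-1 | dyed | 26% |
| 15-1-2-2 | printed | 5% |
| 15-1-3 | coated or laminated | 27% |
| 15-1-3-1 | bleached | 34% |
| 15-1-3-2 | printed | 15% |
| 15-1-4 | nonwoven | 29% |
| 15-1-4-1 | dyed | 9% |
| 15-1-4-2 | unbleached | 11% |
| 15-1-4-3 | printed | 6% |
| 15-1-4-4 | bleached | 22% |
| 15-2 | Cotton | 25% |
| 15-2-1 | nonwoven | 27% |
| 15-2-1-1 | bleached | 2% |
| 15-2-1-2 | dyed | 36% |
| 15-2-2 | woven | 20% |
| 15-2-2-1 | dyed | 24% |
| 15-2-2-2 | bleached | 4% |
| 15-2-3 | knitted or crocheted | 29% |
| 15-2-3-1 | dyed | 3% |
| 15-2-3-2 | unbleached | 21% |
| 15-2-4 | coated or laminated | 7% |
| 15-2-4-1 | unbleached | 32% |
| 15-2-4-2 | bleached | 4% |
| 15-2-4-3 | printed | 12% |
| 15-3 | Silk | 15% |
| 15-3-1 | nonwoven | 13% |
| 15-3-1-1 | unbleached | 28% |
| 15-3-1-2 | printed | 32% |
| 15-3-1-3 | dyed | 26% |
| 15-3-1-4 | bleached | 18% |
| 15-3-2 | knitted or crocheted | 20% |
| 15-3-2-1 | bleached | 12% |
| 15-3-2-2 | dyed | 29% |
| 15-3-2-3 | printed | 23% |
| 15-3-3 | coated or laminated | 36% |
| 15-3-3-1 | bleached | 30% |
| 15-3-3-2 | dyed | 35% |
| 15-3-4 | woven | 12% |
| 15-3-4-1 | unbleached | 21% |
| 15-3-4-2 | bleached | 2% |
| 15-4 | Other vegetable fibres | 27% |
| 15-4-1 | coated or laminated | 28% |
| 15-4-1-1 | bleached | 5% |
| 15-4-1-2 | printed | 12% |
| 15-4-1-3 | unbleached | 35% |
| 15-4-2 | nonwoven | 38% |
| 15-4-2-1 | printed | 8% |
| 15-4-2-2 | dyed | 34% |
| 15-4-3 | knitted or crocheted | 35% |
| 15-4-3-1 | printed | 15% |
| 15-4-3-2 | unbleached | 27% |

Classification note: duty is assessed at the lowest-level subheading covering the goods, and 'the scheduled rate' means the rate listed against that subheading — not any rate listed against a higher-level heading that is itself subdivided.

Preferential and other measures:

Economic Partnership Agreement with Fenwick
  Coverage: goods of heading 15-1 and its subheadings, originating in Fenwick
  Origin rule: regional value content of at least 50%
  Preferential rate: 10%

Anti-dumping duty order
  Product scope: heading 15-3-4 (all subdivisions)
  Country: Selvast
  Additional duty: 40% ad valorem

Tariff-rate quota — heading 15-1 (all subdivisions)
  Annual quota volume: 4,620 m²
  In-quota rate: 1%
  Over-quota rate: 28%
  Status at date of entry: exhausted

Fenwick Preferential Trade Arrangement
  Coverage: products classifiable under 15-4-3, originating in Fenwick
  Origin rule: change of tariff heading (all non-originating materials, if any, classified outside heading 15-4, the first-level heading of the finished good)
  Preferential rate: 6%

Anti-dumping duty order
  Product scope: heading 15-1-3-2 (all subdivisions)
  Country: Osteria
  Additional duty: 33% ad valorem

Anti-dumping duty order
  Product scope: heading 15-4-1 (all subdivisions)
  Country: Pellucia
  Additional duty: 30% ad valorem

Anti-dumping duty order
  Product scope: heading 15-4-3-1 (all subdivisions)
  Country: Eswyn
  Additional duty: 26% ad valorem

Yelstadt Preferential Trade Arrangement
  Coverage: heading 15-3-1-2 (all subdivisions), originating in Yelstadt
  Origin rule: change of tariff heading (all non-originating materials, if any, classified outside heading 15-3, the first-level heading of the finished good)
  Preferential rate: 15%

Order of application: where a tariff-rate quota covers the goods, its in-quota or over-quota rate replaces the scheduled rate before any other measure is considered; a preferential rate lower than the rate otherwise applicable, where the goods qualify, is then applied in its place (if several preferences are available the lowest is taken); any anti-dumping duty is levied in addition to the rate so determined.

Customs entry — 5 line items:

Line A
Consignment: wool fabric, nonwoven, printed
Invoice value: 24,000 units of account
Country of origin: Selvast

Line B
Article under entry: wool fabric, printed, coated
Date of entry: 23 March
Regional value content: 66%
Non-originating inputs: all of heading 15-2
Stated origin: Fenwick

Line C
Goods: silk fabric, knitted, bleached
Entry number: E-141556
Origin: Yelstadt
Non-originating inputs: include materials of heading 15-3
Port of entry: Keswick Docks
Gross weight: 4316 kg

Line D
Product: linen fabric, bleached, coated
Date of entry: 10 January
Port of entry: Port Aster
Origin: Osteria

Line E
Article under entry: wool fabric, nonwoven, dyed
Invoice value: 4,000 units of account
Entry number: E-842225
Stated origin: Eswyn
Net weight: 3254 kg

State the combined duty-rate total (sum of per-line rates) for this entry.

83%

Line A: wool → 15-1; nonwoven → 15-1-4; printed → 15-1-4-3. Scheduled 6%. quota on 15-1 exhausted → over-quota 28%. → 28%.
Line B: wool → 15-1; coated → 15-1-3; printed → 15-1-3-2. Scheduled 15%. quota on 15-1 exhausted → over-quota 28%; Fenwick agreement on 15-1: RVC ≥ 50% → 10% available; Fenwick agreement on 15-4-3: 15-1-3-2 not covered; preferential 10%. → 10%.
Line C: silk → 15-3; knitted → 15-3-2; bleached → 15-3-2-1. Scheduled 12%. Yelstadt agreement on 15-3-1-2: 15-3-2-1 not covered. → 12%.
Line D: linen → 15-4; coated → 15-4-1; bleached → 15-4-1-1. Scheduled 5%. No special measure applies. → 5%.
Line E: wool → 15-1; nonwoven → 15-1-4; dyed → 15-1-4-1. Scheduled 9%. quota on 15-1 exhausted → over-quota 28%. → 28%.
Sum: 28% + 10% + 12% + 5% + 28% = 83%.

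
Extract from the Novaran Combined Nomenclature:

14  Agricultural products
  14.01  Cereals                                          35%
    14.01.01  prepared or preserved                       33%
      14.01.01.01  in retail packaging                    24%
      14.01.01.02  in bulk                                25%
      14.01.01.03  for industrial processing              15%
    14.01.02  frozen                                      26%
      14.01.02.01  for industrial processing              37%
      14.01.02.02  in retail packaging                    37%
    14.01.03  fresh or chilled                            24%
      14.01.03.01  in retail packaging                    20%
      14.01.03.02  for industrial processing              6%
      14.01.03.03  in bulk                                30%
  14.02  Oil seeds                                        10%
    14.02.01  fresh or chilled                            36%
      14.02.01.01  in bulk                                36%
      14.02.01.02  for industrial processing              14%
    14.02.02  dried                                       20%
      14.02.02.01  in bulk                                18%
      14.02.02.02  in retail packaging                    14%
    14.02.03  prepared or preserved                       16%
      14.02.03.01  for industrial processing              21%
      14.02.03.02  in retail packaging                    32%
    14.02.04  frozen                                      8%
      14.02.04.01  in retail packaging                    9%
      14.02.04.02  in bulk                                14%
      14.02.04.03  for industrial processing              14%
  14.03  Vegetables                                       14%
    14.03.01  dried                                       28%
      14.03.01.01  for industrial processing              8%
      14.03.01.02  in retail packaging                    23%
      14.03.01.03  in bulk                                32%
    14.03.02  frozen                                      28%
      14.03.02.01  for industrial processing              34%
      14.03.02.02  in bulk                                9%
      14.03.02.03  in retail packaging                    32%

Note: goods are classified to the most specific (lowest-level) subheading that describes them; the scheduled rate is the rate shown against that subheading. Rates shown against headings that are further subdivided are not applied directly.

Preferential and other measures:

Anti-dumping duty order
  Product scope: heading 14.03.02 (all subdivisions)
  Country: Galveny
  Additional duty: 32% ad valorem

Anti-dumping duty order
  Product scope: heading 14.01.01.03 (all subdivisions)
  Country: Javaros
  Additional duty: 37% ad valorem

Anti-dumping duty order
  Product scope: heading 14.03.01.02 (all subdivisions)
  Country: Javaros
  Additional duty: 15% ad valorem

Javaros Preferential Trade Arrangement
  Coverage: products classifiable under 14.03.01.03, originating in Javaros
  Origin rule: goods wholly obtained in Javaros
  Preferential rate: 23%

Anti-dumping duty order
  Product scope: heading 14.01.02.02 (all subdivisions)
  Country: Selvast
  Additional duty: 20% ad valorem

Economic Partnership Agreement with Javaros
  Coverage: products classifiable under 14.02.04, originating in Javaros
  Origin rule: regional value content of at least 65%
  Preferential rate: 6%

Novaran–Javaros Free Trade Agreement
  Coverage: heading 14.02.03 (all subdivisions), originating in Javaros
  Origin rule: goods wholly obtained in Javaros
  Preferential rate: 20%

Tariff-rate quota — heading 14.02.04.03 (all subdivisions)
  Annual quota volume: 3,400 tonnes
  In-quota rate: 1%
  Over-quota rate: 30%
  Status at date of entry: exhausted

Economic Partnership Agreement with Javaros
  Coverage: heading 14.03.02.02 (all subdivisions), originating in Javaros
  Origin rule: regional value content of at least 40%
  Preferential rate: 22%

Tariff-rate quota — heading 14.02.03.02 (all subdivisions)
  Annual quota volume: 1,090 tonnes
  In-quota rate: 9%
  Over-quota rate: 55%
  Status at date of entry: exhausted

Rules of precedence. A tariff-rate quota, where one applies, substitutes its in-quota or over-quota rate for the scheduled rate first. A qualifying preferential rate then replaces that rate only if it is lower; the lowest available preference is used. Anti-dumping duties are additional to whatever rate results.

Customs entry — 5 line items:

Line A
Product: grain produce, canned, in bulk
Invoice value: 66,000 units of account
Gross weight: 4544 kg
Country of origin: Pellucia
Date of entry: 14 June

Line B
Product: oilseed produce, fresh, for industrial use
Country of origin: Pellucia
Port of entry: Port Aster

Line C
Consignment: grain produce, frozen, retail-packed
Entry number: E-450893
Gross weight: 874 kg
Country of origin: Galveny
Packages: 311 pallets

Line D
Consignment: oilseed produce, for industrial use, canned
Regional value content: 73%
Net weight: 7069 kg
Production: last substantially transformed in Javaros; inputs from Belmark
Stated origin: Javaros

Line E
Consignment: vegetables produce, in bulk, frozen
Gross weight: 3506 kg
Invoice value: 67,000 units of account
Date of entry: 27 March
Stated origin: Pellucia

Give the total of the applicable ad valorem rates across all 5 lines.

Line A: grain → 14.01; canned → 14.01.01; in bulk → 14.01.01.02. Scheduled 25%. No special measure applies. → 25%.
Line B: oilseed → 14.02; fresh → 14.02.01; for industrial use → 14.02.01.02. Scheduled 14%. No special measure applies. → 14%.
Line C: grain → 14.01; frozen → 14.01.02; retail-packed → 14.01.02.02. Scheduled 37%. No special measure applies. → 37%.
Line D: oilseed → 14.02; canned → 14.02.03; for industrial use → 14.02.03.01. Scheduled 21%. Javaros agreement on 14.03.01.03: 14.02.03.01 not covered; Javaros agreement on 14.02.04: 14.02.03.01 not covered; Javaros agreement on 14.02.03: not wholly obtained; Javaros agreement on 14.03.02.02: 14.02.03.01 not covered. → 21%.
Line E: vegetables → 14.03; frozen → 14.03.02; in bulk → 14.03.02.02. Scheduled 9%. No special measure applies. → 9%.
Sum: 25% + 14% + 37% + 21% + 9% = 106%.

106%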